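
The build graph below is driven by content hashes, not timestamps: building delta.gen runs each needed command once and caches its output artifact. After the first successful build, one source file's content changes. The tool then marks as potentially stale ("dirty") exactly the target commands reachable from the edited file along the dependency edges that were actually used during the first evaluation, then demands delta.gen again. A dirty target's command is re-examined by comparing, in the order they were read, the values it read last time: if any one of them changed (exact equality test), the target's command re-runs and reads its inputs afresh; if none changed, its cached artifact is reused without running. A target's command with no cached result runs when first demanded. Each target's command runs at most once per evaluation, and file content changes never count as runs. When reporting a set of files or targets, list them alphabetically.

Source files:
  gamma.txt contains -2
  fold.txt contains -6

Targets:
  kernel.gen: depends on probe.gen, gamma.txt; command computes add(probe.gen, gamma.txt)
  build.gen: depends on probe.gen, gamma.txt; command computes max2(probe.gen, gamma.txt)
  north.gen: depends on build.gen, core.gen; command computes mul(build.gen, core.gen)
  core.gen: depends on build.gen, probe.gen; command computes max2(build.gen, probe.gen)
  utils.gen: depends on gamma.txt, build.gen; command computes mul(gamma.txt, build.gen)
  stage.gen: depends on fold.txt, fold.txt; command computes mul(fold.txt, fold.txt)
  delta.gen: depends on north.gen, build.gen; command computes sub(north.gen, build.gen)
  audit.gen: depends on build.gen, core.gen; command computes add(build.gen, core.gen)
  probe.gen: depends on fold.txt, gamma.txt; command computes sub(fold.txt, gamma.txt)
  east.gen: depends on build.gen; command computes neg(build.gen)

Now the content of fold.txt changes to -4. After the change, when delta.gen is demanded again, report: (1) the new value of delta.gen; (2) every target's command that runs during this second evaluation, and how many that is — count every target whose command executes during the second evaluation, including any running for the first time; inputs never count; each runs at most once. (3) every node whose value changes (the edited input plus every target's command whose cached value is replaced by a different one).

Initial pass — values computed on the first demand:
  probe.gen = sub(-6, -2) = -4
  build.gen = max2(-4, -2) = -2
  core.gen = max2(-2, -4) = -2
  north.gen = mul(-2, -2) = 4
  delta.gen = sub(4, -2) = 6

Second demand — change propagation:
  probe.gen: re-runs because fold.txt -6->-4; new result -2.
  build.gen: re-runs because probe.gen -4->-2; new result -2 (unchanged).
  core.gen: re-runs because probe.gen -4->-2; new result -2 (unchanged).
  north.gen: re-examined; everything it read last time is the same (build.gen unchanged, core.gen unchanged) — cache 4 kept, no run.
  delta.gen: re-examined; everything it read last time is the same (north.gen unchanged, build.gen unchanged) — cache 6 kept, no run.

The important point: at north.gen every value read last time is unchanged, so the dirty flag clears without a run.

delta.gen now evaluates to 6.
Run set: build.gen, core.gen, probe.gen (3 run).
Changed values: fold.txt, probe.gen.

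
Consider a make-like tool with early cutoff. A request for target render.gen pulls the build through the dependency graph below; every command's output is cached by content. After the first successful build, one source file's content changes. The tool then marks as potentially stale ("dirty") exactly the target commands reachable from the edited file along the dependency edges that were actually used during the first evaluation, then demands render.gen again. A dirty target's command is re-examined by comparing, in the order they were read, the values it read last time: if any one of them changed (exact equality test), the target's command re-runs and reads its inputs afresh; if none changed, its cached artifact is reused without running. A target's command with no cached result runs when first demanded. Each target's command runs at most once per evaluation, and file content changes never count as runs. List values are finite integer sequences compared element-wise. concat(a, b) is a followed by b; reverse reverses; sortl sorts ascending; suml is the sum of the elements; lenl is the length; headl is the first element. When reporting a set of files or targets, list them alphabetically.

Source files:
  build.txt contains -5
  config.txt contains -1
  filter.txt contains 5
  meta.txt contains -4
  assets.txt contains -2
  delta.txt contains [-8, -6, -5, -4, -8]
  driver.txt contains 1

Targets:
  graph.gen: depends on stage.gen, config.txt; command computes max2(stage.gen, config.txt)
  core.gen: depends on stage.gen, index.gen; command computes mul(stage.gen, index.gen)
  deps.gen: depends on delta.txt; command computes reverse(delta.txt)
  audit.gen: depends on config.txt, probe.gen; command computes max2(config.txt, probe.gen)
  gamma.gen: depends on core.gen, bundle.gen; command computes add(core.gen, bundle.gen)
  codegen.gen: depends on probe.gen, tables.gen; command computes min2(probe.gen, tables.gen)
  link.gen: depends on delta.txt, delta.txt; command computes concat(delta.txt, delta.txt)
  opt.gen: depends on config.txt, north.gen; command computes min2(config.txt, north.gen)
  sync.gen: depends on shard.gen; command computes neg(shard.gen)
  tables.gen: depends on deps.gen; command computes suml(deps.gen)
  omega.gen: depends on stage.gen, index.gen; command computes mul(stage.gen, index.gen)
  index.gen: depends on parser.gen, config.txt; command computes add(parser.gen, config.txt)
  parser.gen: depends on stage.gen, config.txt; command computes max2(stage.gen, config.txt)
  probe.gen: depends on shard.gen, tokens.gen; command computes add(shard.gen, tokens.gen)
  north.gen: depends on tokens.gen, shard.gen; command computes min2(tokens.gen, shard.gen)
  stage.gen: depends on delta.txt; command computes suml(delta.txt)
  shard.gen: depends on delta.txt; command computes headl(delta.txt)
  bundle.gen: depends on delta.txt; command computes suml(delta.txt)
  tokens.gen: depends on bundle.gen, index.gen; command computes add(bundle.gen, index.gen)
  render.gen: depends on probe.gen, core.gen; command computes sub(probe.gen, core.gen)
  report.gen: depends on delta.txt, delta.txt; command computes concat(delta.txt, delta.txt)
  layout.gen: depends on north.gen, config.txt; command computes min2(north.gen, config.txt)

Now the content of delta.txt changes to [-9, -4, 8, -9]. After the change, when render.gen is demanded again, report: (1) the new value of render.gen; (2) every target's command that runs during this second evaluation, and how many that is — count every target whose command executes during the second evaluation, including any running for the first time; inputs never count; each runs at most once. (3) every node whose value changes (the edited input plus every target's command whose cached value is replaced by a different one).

First demand of the output computes:
  bundle.gen = suml([-8, -6, -5, -4, -8]) = -31
  shard.gen = headl([-8, -6, -5, -4, -8]) = -8
  stage.gen = suml([-8, -6, -5, -4, -8]) = -31
  parser.gen = max2(-31, -1) = -1
  index.gen = add(-1, -1) = -2
  core.gen = mul(-31, -2) = 62
  tokens.gen = add(-31, -2) = -33
  probe.gen = add(-8, -33) = -41
  render.gen = sub(-41, 62) = -103

After the edit, cleaning proceeds:
  bundle.gen: a read changed (delta.txt [-8, -6, -5, -4, -8]->[-9, -4, 8, -9]) — executes, giving -14.
  shard.gen: a read changed (delta.txt [-8, -6, -5, -4, -8]->[-9, -4, 8, -9]) — executes, giving -9.
  stage.gen: a read changed (delta.txt [-8, -6, -5, -4, -8]->[-9, -4, 8, -9]) — executes, giving -14.
  parser.gen: a read changed (stage.gen -31->-14) — executes, giving -1 — identical to its old value.
  index.gen: dirty, but its reads are unchanged (parser.gen unchanged, config.txt unchanged); cached -2 stands.
  core.gen: a read changed (stage.gen -31->-14) — executes, giving 28.
  tokens.gen: a read changed (bundle.gen -31->-14) — executes, giving -16.
  probe.gen: a read changed (shard.gen -8->-9; tokens.gen -33->-16) — executes, giving -25.
  render.gen: a read changed (probe.gen -41->-25; core.gen 62->28) — executes, giving -53.

Note where the cutoff bites: index.gen is checked, finds nothing changed, and keeps its cache.

Demanding render.gen again yields -53.
8 target commands run: bundle.gen, core.gen, parser.gen, probe.gen, render.gen, shard.gen, stage.gen, tokens.gen.
The nodes whose values change: bundle.gen, core.gen, delta.txt, probe.gen, render.gen, shard.gen, stage.gen, tokens.gen.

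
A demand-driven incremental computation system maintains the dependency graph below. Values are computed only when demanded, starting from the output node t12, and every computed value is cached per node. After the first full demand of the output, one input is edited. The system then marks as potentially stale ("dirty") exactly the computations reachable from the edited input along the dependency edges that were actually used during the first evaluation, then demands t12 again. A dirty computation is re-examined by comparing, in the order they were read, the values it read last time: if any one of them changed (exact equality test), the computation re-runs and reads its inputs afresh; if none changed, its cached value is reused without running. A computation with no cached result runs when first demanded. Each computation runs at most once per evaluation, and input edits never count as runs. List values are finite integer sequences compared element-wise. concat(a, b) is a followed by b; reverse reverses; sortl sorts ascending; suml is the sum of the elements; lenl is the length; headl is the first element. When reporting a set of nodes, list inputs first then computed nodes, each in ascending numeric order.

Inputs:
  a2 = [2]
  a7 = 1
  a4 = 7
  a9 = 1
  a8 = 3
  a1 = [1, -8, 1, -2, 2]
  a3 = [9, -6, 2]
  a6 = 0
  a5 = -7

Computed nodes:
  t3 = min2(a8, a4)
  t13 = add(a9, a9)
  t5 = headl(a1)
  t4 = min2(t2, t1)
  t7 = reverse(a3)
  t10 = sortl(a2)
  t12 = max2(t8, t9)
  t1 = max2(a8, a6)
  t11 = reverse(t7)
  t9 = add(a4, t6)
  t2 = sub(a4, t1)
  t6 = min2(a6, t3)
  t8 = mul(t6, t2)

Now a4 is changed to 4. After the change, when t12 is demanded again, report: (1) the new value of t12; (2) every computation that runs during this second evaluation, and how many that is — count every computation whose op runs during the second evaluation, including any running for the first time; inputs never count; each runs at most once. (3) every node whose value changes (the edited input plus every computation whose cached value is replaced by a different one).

First evaluation (everything demanded from the output):
  t1 = max2(3, 0) = 3
  t2 = sub(7, 3) = 4
  t3 = min2(3, 7) = 3
  t6 = min2(0, 3) = 0
  t8 = mul(0, 4) = 0
  t9 = add(7, 0) = 7
  t12 = max2(0, 7) = 7

Propagation after the edit:
  t2: runs — a4 7->4; result 1.
  t3: runs — a4 7->4; result 3 (same value as before).
  t6: checked — values it read are unchanged (a6 unchanged, t3 unchanged); reused cached 0 without running.
  t8: runs — t2 4->1; result 0 (same value as before).
  t9: runs — a4 7->4; result 4.
  t12: runs — t9 7->4; result 4.

Key observation: the cutoff stops propagation at t6 — its inputs' values are unchanged, so it reuses its cache.

New value of t12: 4.
Computations that run: t2, t3, t8, t9, t12 — 5 in total.
Values that change: a4, t2, t9, t12.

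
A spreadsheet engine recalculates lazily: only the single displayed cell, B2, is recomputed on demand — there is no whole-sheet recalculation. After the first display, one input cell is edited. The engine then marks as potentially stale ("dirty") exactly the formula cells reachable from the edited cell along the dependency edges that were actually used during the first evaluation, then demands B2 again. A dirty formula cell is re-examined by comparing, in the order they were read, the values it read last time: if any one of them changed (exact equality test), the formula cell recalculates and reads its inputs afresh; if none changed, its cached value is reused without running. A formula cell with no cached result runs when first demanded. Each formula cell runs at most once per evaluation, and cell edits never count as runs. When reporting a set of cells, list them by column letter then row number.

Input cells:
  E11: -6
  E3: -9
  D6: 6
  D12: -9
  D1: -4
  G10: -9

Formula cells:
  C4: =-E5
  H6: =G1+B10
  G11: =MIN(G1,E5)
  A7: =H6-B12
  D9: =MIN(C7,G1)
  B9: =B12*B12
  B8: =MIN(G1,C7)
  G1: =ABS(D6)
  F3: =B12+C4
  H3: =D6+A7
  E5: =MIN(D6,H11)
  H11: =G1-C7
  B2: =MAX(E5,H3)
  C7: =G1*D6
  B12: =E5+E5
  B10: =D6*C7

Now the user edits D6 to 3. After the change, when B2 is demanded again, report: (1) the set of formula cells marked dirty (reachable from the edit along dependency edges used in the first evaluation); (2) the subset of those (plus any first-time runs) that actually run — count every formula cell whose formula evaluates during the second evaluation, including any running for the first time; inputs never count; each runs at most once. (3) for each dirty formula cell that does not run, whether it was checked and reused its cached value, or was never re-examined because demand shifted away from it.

First evaluation (everything demanded from the output):
  G1 = ABS(6) = 6
  C7 = 6 * 6 = 36
  B10 = 6 * 36 = 216
  H6 = 6 + 216 = 222
  H11 = 6 - 36 = -30
  E5 = MIN(6, -30) = -30
  B12 = -30 + -30 = -60
  A7 = 222 - -60 = 282
  H3 = 6 + 282 = 288
  B2 = MAX(-30, 288) = 288

Propagation after the edit:
  G1: runs — D6 6->3; result 3.
  C7: runs — G1 6->3; D6 6->3; result 9.
  B10: runs — D6 6->3; C7 36->9; result 27.
  H6: runs — G1 6->3; B10 216->27; result 30.
  H11: runs — G1 6->3; C7 36->9; result -6.
  E5: runs — D6 6->3; H11 -30->-6; result -6.
  B12: runs — E5 -30->-6; E5 -30->-6; result -12.
  A7: runs — H6 222->30; B12 -60->-12; result 42.
  H3: runs — D6 6->3; A7 282->42; result 45.
  B2: runs — E5 -30->-6; H3 288->45; result 45.

Marked dirty: A7, B2, B10, B12, C7, E5, G1, H3, H6, H11.
Formula cells that run: A7, B2, B10, B12, C7, E5, G1, H3, H6, H11 — 10 in total.
Every dirty formula cell ran.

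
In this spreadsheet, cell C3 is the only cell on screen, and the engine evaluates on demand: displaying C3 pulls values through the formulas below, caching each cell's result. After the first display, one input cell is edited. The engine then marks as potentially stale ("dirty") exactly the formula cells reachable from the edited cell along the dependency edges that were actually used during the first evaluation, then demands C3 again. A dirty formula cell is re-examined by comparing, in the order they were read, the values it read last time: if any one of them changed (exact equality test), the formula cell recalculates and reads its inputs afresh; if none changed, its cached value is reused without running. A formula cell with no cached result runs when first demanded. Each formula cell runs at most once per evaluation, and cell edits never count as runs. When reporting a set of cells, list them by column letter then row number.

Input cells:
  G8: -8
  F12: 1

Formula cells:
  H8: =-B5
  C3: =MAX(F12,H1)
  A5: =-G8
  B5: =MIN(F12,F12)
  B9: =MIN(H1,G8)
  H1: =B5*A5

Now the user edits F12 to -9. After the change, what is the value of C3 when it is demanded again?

C3 now evaluates to -9.

Initial pass — values computed on the first demand:
  A5 = -(-8) = 8
  B5 = MIN(1, 1) = 1
  H1 = 1 * 8 = 8
  C3 = MAX(1, 8) = 8

Second demand — change propagation:
  B5: re-runs because F12 1->-9; F12 1->-9; new result -9.
  H1: re-runs because B5 1->-9; new result -72.
  C3: re-runs because F12 1->-9; H1 8->-72; new result -9.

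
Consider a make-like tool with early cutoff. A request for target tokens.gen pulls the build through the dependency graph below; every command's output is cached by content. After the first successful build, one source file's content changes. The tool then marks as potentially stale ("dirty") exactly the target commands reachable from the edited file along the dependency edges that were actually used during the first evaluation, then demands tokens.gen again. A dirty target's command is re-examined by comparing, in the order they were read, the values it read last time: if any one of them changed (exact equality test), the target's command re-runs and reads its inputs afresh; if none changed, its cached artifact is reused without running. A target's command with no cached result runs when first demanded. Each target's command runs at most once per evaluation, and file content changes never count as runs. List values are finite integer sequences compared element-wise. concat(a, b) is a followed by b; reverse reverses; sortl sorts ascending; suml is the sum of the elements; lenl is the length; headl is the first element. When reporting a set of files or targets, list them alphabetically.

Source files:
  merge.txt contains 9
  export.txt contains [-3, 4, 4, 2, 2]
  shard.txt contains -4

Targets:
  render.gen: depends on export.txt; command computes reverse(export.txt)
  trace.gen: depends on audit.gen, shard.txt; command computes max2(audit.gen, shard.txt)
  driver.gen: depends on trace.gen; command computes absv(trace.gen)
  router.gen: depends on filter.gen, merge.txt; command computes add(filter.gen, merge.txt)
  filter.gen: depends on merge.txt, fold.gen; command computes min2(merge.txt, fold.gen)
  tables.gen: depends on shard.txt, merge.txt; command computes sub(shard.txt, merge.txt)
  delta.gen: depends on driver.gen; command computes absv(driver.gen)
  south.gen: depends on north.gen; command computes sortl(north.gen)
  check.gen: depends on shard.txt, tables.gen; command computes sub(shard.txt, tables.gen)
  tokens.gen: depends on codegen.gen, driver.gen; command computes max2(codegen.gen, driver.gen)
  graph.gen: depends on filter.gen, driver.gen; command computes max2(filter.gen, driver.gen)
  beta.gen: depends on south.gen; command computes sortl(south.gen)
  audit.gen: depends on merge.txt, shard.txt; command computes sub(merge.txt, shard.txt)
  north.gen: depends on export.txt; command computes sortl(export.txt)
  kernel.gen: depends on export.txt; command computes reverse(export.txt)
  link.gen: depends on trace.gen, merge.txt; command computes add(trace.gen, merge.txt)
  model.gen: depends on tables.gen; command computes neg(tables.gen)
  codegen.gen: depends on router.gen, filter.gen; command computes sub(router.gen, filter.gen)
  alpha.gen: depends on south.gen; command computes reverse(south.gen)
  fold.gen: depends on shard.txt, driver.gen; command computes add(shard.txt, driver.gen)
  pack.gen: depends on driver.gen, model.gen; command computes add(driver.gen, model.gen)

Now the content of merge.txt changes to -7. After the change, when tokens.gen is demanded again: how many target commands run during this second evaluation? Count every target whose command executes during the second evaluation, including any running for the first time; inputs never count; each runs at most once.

8 target commands run: audit.gen, codegen.gen, driver.gen, filter.gen, fold.gen, router.gen, tokens.gen, trace.gen.

First demand of the output computes:
  audit.gen = sub(9, -4) = 13
  trace.gen = max2(13, -4) = 13
  driver.gen = absv(13) = 13
  fold.gen = add(-4, 13) = 9
  filter.gen = min2(9, 9) = 9
  router.gen = add(9, 9) = 18
  codegen.gen = sub(18, 9) = 9
  tokens.gen = max2(9, 13) = 13

After the edit, cleaning proceeds:
  audit.gen: a read changed (merge.txt 9->-7) — executes, giving -3.
  trace.gen: a read changed (audit.gen 13->-3) — executes, giving -3.
  driver.gen: a read changed (trace.gen 13->-3) — executes, giving 3.
  fold.gen: a read changed (driver.gen 13->3) — executes, giving -1.
  filter.gen: a read changed (merge.txt 9->-7; fold.gen 9->-1) — executes, giving -7.
  router.gen: a read changed (filter.gen 9->-7; merge.txt 9->-7) — executes, giving -14.
  codegen.gen: a read changed (router.gen 18->-14; filter.gen 9->-7) — executes, giving -7.
  tokens.gen: a read changed (codegen.gen 9->-7; driver.gen 13->3) — executes, giving 3.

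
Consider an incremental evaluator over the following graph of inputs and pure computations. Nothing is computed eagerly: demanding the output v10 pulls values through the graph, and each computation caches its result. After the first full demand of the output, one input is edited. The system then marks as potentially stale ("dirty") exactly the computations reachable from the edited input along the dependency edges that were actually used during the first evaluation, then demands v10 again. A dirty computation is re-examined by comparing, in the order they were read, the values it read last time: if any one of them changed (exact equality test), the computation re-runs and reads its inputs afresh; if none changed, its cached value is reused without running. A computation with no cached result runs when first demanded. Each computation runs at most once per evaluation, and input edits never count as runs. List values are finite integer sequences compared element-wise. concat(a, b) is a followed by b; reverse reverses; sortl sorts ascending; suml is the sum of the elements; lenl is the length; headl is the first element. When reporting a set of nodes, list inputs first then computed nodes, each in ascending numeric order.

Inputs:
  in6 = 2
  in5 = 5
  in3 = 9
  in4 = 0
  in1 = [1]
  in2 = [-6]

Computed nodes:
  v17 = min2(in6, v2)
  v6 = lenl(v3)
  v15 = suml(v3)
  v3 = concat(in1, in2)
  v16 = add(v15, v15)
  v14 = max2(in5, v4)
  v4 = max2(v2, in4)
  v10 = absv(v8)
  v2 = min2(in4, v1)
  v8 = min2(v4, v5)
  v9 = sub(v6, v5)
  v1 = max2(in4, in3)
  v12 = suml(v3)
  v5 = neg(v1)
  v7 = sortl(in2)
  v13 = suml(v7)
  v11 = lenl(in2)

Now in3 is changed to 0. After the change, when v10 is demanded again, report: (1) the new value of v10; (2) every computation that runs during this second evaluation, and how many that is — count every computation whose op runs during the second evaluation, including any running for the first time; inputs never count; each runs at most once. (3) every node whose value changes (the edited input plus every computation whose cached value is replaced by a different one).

v10 now evaluates to 0.
Run set: v1, v2, v5, v8, v10 (5 run).
Changed values: in3, v1, v5, v8, v10.
The important point: at v4 every value read last time is unchanged, so the dirty flag clears without a run.

Initial pass — values computed on the first demand:
  v1 = max2(0, 9) = 9
  v2 = min2(0, 9) = 0
  v4 = max2(0, 0) = 0
  v5 = neg(9) = -9
  v8 = min2(0, -9) = -9
  v10 = absv(-9) = 9

Second demand — change propagation:
  v1: re-runs because in3 9->0; new result 0.
  v2: re-runs because v1 9->0; new result 0 (unchanged).
  v4: re-examined; everything it read last time is the same (v2 unchanged, in4 unchanged) — cache 0 kept, no run.
  v5: re-runs because v1 9->0; new result 0.
  v8: re-runs because v5 -9->0; new result 0.
  v10: re-runs because v8 -9->0; new result 0.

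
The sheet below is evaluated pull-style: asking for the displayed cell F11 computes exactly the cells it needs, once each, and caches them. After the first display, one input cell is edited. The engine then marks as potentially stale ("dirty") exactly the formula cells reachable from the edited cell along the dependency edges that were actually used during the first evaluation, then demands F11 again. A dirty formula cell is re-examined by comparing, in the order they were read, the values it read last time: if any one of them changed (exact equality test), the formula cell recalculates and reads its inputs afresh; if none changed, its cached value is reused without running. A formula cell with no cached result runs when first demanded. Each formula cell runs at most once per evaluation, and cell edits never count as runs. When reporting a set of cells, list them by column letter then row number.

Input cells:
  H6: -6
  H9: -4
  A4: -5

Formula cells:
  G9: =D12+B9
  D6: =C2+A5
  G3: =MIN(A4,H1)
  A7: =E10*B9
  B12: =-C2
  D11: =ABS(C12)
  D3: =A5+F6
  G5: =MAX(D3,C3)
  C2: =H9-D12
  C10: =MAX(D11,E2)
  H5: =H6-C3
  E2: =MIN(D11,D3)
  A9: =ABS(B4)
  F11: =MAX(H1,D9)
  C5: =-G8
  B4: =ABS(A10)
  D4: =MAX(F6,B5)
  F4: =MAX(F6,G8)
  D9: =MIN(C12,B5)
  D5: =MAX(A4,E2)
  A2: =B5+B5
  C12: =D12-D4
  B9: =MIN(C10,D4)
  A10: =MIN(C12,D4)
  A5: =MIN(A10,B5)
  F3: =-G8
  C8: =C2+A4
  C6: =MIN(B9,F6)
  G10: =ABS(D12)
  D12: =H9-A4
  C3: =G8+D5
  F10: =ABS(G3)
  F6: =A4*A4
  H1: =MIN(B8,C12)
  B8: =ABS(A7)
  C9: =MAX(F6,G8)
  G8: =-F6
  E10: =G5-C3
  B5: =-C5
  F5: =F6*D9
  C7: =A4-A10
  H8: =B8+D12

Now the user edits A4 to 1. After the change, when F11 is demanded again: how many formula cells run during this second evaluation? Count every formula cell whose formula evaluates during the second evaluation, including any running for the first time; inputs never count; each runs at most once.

23 formula cells run: A5, A7, A10, B5, B8, B9, C3, C5, C10, C12, D3, D4, D5, D9, D11, D12, E2, E10, F6, F11, G5, G8, H1.

First demand of the output computes:
  D12 = -4 - -5 = 1
  F6 = -5 * -5 = 25
  G8 = -(25) = -25
  C5 = -(-25) = 25
  B5 = -(25) = -25
  D4 = MAX(25, -25) = 25
  C12 = 1 - 25 = -24
  A10 = MIN(-24, 25) = -24
  A5 = MIN(-24, -25) = -25
  D3 = -25 + 25 = 0
  D9 = MIN(-24, -25) = -25
  D11 = ABS(-24) = 24
  E2 = MIN(24, 0) = 0
  C10 = MAX(24, 0) = 24
  B9 = MIN(24, 25) = 24
  D5 = MAX(-5, 0) = 0
  C3 = -25 + 0 = -25
  G5 = MAX(0, -25) = 0
  E10 = 0 - -25 = 25
  A7 = 25 * 24 = 600
  B8 = ABS(600) = 600
  H1 = MIN(600, -24) = -24
  F11 = MAX(-24, -25) = -24

After the edit, cleaning proceeds:
  D12: a read changed (A4 -5->1) — executes, giving -5.
  F6: a read changed (A4 -5->1; A4 -5->1) — executes, giving 1.
  G8: a read changed (F6 25->1) — executes, giving -1.
  C5: a read changed (G8 -25->-1) — executes, giving 1.
  B5: a read changed (C5 25->1) — executes, giving -1.
  D4: a read changed (F6 25->1; B5 -25->-1) — executes, giving 1.
  C12: a read changed (D12 1->-5; D4 25->1) — executes, giving -6.
  A10: a read changed (C12 -24->-6; D4 25->1) — executes, giving -6.
  A5: a read changed (A10 -24->-6; B5 -25->-1) — executes, giving -6.
  D3: a read changed (A5 -25->-6; F6 25->1) — executes, giving -5.
  D9: a read changed (C12 -24->-6; B5 -25->-1) — executes, giving -6.
  D11: a read changed (C12 -24->-6) — executes, giving 6.
  E2: a read changed (D11 24->6; D3 0->-5) — executes, giving -5.
  C10: a read changed (D11 24->6; E2 0->-5) — executes, giving 6.
  B9: a read changed (C10 24->6; D4 25->1) — executes, giving 1.
  D5: a read changed (A4 -5->1; E2 0->-5) — executes, giving 1.
  C3: a read changed (G8 -25->-1; D5 0->1) — executes, giving 0.
  G5: a read changed (D3 0->-5; C3 -25->0) — executes, giving 0 — identical to its old value.
  E10: a read changed (C3 -25->0) — executes, giving 0.
  A7: a read changed (E10 25->0; B9 24->1) — executes, giving 0.
  B8: a read changed (A7 600->0) — executes, giving 0.
  H1: a read changed (B8 600->0; C12 -24->-6) — executes, giving -6.
  F11: a read changed (H1 -24->-6; D9 -25->-6) — executes, giving -6.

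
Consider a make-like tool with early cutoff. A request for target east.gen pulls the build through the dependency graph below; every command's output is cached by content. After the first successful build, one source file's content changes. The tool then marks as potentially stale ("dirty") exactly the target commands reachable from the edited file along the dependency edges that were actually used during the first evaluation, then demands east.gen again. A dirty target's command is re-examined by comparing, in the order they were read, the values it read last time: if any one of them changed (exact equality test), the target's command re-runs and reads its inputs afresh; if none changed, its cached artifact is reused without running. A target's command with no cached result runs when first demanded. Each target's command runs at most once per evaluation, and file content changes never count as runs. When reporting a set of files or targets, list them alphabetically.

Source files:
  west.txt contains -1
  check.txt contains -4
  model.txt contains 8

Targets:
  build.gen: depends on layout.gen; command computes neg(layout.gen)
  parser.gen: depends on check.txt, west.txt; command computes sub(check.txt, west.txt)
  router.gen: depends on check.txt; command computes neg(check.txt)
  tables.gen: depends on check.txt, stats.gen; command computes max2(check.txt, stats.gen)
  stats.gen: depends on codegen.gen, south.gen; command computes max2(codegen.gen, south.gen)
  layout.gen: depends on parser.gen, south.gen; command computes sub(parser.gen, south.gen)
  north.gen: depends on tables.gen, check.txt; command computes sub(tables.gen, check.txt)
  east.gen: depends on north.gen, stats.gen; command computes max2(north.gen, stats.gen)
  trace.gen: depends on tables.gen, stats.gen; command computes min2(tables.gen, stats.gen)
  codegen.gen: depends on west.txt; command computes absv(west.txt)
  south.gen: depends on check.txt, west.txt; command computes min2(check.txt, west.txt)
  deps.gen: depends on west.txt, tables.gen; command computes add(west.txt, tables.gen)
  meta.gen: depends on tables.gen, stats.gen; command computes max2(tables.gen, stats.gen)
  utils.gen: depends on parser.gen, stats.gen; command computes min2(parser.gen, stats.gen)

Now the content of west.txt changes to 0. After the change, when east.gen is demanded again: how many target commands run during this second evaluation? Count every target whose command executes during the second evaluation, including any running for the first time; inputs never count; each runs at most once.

First demand of the output computes:
  codegen.gen = absv(-1) = 1
  south.gen = min2(-4, -1) = -4
  stats.gen = max2(1, -4) = 1
  tables.gen = max2(-4, 1) = 1
  north.gen = sub(1, -4) = 5
  east.gen = max2(5, 1) = 5

After the edit, cleaning proceeds:
  codegen.gen: a read changed (west.txt -1->0) — executes, giving 0.
  south.gen: a read changed (west.txt -1->0) — executes, giving -4 — identical to its old value.
  stats.gen: a read changed (codegen.gen 1->0) — executes, giving 0.
  tables.gen: a read changed (stats.gen 1->0) — executes, giving 0.
  north.gen: a read changed (tables.gen 1->0) — executes, giving 4.
  east.gen: a read changed (north.gen 5->4; stats.gen 1->0) — executes, giving 4.

6 target commands run: codegen.gen, east.gen, north.gen, south.gen, stats.gen, tables.gen.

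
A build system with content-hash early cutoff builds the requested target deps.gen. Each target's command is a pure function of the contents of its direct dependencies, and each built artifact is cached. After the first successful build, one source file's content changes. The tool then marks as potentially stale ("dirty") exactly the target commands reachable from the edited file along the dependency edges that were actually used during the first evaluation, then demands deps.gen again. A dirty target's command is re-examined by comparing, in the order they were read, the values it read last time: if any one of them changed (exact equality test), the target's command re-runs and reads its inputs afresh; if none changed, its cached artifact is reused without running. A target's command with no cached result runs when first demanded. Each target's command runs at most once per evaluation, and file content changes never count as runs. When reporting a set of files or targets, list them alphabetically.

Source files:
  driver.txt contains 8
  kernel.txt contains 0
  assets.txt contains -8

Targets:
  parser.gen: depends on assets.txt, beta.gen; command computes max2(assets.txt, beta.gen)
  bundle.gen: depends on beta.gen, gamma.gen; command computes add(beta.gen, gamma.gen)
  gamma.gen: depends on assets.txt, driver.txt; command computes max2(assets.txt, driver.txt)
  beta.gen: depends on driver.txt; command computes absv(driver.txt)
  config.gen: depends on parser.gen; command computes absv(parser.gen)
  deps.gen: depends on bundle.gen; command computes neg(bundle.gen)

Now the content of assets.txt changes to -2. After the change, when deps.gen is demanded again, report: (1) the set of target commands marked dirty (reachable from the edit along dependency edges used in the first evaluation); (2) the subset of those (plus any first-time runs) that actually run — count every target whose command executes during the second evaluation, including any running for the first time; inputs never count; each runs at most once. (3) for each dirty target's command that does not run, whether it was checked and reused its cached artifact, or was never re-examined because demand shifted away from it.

Marked dirty: bundle.gen, deps.gen, gamma.gen.
Target commands that run: gamma.gen — 1 in total.
Checked but reused from cache: bundle.gen, deps.gen.
Key observation: the change is absorbed at gamma.gen — it re-runs but produces the same value, and the output's value is unchanged.

First evaluation (everything demanded from the output):
  beta.gen = absv(8) = 8
  gamma.gen = max2(-8, 8) = 8
  bundle.gen = add(8, 8) = 16
  deps.gen = neg(16) = -16

Propagation after the edit:
  gamma.gen: runs — assets.txt -8->-2; result 8 (same value as before).
  bundle.gen: checked — values it read are unchanged (beta.gen unchanged, gamma.gen unchanged); reused cached 16 without running.
  deps.gen: checked — values it read are unchanged (bundle.gen unchanged); reused cached -16 without running.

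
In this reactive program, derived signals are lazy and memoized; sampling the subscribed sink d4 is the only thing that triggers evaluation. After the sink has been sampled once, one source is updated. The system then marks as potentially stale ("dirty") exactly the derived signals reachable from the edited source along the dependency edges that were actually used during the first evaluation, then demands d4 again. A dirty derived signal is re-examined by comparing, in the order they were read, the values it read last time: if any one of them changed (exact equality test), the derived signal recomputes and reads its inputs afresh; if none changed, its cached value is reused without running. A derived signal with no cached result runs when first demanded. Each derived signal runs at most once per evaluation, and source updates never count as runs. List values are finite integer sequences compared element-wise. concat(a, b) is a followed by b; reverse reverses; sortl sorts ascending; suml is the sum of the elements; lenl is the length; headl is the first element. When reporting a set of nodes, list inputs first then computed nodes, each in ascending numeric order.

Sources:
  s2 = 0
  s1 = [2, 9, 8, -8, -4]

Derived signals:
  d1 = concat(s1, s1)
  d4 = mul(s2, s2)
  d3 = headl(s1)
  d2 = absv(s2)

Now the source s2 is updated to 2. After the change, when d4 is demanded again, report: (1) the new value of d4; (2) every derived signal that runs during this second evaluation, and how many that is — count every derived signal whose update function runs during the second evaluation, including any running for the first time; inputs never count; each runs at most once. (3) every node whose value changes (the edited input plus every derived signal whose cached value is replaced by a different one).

Demanding d4 again yields 4.
1 derived signals run: d4.
The nodes whose values change: s2, d4.

First demand of the output computes:
  d4 = mul(0, 0) = 0

After the edit, cleaning proceeds:
  d4: a read changed (s2 0->2; s2 0->2) — executes, giving 4.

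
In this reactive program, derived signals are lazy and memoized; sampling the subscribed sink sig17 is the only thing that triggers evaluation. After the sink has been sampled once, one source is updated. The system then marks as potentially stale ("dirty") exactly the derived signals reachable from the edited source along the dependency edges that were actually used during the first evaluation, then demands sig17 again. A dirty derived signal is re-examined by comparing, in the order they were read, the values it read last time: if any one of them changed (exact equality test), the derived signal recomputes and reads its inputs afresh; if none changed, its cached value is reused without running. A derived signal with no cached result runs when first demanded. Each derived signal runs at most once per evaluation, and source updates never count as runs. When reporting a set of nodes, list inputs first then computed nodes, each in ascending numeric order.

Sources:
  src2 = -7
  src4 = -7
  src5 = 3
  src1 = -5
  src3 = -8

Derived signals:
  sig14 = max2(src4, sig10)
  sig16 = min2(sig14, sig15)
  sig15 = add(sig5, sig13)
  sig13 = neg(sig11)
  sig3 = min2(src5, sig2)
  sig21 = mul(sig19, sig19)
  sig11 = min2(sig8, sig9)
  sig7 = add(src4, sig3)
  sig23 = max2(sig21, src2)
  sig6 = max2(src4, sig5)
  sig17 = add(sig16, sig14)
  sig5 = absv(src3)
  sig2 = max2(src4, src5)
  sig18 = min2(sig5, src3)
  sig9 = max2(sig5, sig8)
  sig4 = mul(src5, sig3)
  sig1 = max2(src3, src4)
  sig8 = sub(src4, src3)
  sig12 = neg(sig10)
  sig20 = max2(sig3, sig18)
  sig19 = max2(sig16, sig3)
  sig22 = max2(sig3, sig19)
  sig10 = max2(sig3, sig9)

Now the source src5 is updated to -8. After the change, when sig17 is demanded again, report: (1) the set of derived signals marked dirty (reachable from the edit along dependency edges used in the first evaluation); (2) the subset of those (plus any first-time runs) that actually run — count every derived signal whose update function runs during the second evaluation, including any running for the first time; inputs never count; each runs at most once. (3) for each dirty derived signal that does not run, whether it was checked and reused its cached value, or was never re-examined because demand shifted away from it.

The edit dirties: sig2, sig3, sig10, sig14, sig16, sig17.
3 derived signals run: sig2, sig3, sig10.
Cache hits after checking: sig14, sig16, sig17.
Note the absorption at sig10: it re-runs yet its value is the same, leaving the output's value untouched.

First demand of the output computes:
  sig2 = max2(-7, 3) = 3
  sig3 = min2(3, 3) = 3
  sig5 = absv(-8) = 8
  sig8 = sub(-7, -8) = 1
  sig9 = max2(8, 1) = 8
  sig10 = max2(3, 8) = 8
  sig11 = min2(1, 8) = 1
  sig13 = neg(1) = -1
  sig14 = max2(-7, 8) = 8
  sig15 = add(8, -1) = 7
  sig16 = min2(8, 7) = 7
  sig17 = add(7, 8) = 15

After the edit, cleaning proceeds:
  sig2: a read changed (src5 3->-8) — executes, giving -7.
  sig3: a read changed (src5 3->-8; sig2 3->-7) — executes, giving -8.
  sig10: a read changed (sig3 3->-8) — executes, giving 8 — identical to its old value.
  sig14: dirty, but its reads are unchanged (src4 unchanged, sig10 unchanged); cached 8 stands.
  sig16: dirty, but its reads are unchanged (sig14 unchanged, sig15 unchanged); cached 7 stands.
  sig17: dirty, but its reads are unchanged (sig16 unchanged, sig14 unchanged); cached 15 stands.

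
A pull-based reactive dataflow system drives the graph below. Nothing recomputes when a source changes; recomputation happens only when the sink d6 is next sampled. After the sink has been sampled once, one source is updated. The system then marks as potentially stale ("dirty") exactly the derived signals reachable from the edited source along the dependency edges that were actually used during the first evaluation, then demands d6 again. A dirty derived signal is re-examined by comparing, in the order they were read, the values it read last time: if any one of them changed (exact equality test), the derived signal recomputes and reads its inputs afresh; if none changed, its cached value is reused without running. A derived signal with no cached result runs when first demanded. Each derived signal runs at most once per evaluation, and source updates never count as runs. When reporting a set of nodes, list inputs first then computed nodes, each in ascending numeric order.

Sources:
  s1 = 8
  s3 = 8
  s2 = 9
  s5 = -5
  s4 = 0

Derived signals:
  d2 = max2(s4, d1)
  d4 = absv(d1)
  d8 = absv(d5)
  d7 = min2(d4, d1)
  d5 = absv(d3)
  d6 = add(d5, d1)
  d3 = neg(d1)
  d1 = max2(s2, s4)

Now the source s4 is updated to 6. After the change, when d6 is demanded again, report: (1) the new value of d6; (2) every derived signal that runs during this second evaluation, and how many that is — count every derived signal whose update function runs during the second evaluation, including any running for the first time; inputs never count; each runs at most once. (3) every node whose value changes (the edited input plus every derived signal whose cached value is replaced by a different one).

First evaluation (everything demanded from the output):
  d1 = max2(9, 0) = 9
  d3 = neg(9) = -9
  d5 = absv(-9) = 9
  d6 = add(9, 9) = 18

Propagation after the edit:
  d1: runs — s4 0->6; result 9 (same value as before).
  d3: checked — values it read are unchanged (d1 unchanged); reused cached -9 without running.
  d5: checked — values it read are unchanged (d3 unchanged); reused cached 9 without running.
  d6: checked — values it read are unchanged (d5 unchanged, d1 unchanged); reused cached 18 without running.

Key observation: the change is absorbed at d1 — it re-runs but produces the same value, and the output's value is unchanged.

New value of d6: 18.
Derived signals that run: d1 — 1 in total.
Values that change: s4.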